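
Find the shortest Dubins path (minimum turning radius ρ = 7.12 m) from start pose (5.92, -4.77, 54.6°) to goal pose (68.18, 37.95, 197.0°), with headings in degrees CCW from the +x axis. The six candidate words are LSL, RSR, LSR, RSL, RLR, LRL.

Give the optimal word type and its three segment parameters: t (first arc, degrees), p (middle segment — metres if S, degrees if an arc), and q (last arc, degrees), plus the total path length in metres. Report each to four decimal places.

Let ψ = atan2(Δy, Δx) = atan2(42.72, 62.26) = 34.4562° be the start→goal bearing.
Normalize: d = |goal − start| / ρ = 75.506993/7.12 = 10.604915, α = (θ_start − ψ) mod 360° = 20.1438° = 0.351576 rad, β = (θ_goal − ψ) mod 360° = 162.5438° = 2.836925 rad.
Common terms: sin α = 0.344378, cos α = 0.938831, sin β = 0.299976, cos β = -0.953947, cos(α−β) = -0.792290, d² = 112.464217. Work in radians in the unit-radius frame; every candidate has L = ρ·(t + p + q).
LSL: p² = 2 + d² − 2cos(α−β) + 2d(sin α − sin β) = 116.990563; p = √p² = 10.816218; φ = atan2(cos β − cos α, d + sin α − sin β) = -0.175900 rad; t = (φ − α) mod 2π = 5.755709 rad, q = (β − φ) mod 2π = 3.012825 rad → L = 7.12·(5.755709 + 10.816218 + 3.012825) = 7.12·19.584752 = 139.443432 m
RSR: p² = 2 + d² − 2cos(α−β) + 2d(sin β − sin α) = 115.107030; p = √p² = 10.728794; φ = atan2(cos α − cos β, d − sin α + sin β) = 0.177349 rad; t = (α − φ) mod 2π = 0.174228 rad, q = (φ − β) mod 2π = 3.623609 rad → L = 7.12·(0.174228 + 10.728794 + 3.623609) = 7.12·14.526631 = 103.429612 m
LSR: p² = d² − 2 + 2cos(α−β) + 2d(sin α + sin β) = 122.546279; p = √p² = 11.070062; φ = atan2(−cos α − cos β, d + sin α + sin β) − atan2(−2, p) = 0.180083 rad; t = (φ − α) mod 2π = 6.111692 rad, q = (φ − β) mod 2π = 3.626343 rad → L = 7.12·(6.111692 + 11.070062 + 3.626343) = 7.12·20.808097 = 148.153653 m
RSL: p² = d² − 2 + 2cos(α−β) − 2d(sin α + sin β) = 95.212997; p = √p² = 9.757715; φ = atan2(cos α + cos β, d − sin α − sin β) − atan2(2, p) = -0.203684 rad; t = (α − φ) mod 2π = 0.555260 rad, q = (β − φ) mod 2π = 3.040609 rad → L = 7.12·(0.555260 + 9.757715 + 3.040609) = 7.12·13.353584 = 95.077515 m
RLR: c = (6 − d² + 2cos(α−β) + 2d(sin α − sin β))/8 = -13.388379, |c| > 1 → infeasible
LRL: c = (6 − d² + 2cos(α−β) − 2d(sin α − sin β))/8 = -13.623820, |c| > 1 → infeasible
Shortest: RSL with L = 95.077515 m ≈ 95.0775 m
Convert RSL to answer units (arcs ×180/π): t = 0.555260·180/π = 31.8141°, p = ρ·p = 7.12·9.757715 = 69.4749 m, q = 3.040609·180/π = 174.2141°, L = 95.0775 m.

RSL: t = 31.8141°, p = 69.4749 m, q = 174.2141°, L = 95.0775 m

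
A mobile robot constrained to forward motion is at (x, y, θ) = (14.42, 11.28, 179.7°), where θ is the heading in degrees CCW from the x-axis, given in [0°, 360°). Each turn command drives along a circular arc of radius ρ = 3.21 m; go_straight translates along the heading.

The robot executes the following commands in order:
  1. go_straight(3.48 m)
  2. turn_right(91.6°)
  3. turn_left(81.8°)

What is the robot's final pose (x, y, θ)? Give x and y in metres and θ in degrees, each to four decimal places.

set_pose: (x, y, θ) = (14.4200, 11.2800, 179.7000°), ρ = 3.21
go_straight(3.48): x += 3.48·cos θ, y += 3.48·sin θ → (10.9400, 11.2982, 179.7000°)
turn_right(91.6°): centre at ρ to the right, rotate −91.6° → (7.7486, 14.6146, 88.1000°)
turn_left(81.8°): centre at ρ to the left, rotate +81.8° → (5.1033, 17.8813, 169.9000°)

(5.1033, 17.8813, 169.9000°)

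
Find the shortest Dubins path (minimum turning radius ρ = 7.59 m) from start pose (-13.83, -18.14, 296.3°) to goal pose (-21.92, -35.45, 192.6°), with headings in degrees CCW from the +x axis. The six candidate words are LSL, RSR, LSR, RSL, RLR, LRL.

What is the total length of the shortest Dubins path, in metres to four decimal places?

20.9081 m

Let ψ = atan2(Δy, Δx) = atan2(-17.31, -8.09) = -115.0495° be the start→goal bearing.
Normalize: d = |goal − start| / ρ = 19.107177/7.59 = 2.517415, α = (θ_start − ψ) mod 360° = 51.3495° = 0.896218 rad, β = (θ_goal − ψ) mod 360° = 307.6495° = 5.369497 rad.
Common terms: sin α = 0.780970, cos α = 0.624568, sin β = -0.791762, cos β = 0.610829, cos(α−β) = -0.236838, d² = 6.337376. Work in radians in the unit-radius frame; every candidate has L = ρ·(t + p + q).
LSL: p² = 2 + d² − 2cos(α−β) + 2d(sin α − sin β) = 16.729492; p = √p² = 4.090170; φ = atan2(cos β − cos α, d + sin α − sin β) = -0.003359 rad; t = (φ − α) mod 2π = 5.383608 rad, q = (β − φ) mod 2π = 5.372856 rad → L = 7.59·(5.383608 + 4.090170 + 5.372856) = 7.59·14.846634 = 112.685955 m
RSR: p² = 2 + d² − 2cos(α−β) + 2d(sin β − sin α) = 0.892613; p = √p² = 0.944782; φ = atan2(cos α − cos β, d − sin α + sin β) = 0.014542 rad; t = (α − φ) mod 2π = 0.881676 rad, q = (φ − β) mod 2π = 0.928231 rad → L = 7.59·(0.881676 + 0.944782 + 0.928231) = 7.59·2.754688 = 20.908085 m
LSR: p² = d² − 2 + 2cos(α−β) + 2d(sin α + sin β) = 3.809364; p = √p² = 1.951759; φ = atan2(−cos α − cos β, d + sin α + sin β) − atan2(−2, p) = 0.339691 rad; t = (φ − α) mod 2π = 5.726658 rad, q = (φ − β) mod 2π = 1.253379 rad → L = 7.59·(5.726658 + 1.951759 + 1.253379) = 7.59·8.931797 = 67.792340 m
RSL: p² = d² − 2 + 2cos(α−β) − 2d(sin α + sin β) = 3.918035; p = √p² = 1.979403; φ = atan2(cos α + cos β, d − sin α − sin β) − atan2(2, p) = -0.336051 rad; t = (α − φ) mod 2π = 1.232269 rad, q = (β − φ) mod 2π = 5.705548 rad → L = 7.59·(1.232269 + 1.979403 + 5.705548) = 7.59·8.917219 = 67.681695 m
RLR: c = (6 − d² + 2cos(α−β) + 2d(sin α − sin β))/8 = 0.888423; p = 2π − arccos c = 5.806288 rad; φ = atan2(cos α − cos β, d − sin α + sin β) = 0.014542 rad; t = (α − φ + p/2) mod 2π = 3.784820 rad, q = (α − β − t + p) mod 2π = 3.831375 rad → L = 7.59·(3.784820 + 5.806288 + 3.831375) = 7.59·13.422482 = 101.876641 m
LRL: c = (6 − d² + 2cos(α−β) − 2d(sin α − sin β))/8 = -1.091186, |c| > 1 → infeasible
Shortest: RSR with L = 20.908085 m ≈ 20.9081 m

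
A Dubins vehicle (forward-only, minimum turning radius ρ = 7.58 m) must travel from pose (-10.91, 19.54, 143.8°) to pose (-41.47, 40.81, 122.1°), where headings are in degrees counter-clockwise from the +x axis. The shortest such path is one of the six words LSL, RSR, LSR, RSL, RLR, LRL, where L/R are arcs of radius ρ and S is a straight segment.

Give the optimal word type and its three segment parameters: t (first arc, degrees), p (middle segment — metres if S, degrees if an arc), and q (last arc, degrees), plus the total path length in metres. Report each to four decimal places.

LSR: t = 2.3877°, p = 33.8180 m, q = 24.0877°, L = 37.3206 m

Let ψ = atan2(Δy, Δx) = atan2(21.27, -30.56) = 145.1618° be the start→goal bearing.
Normalize: d = |goal − start| / ρ = 37.233406/7.58 = 4.912059, α = (θ_start − ψ) mod 360° = 358.6382° = 6.259418 rad, β = (θ_goal − ψ) mod 360° = 336.9382° = 5.880681 rad.
Common terms: sin α = -0.023765, cos α = 0.999718, sin β = -0.391723, cos β = 0.920083, cos(α−β) = 0.929133, d² = 24.128322. Work in radians in the unit-radius frame; every candidate has L = ρ·(t + p + q).
LSL: p² = 2 + d² − 2cos(α−β) + 2d(sin α − sin β) = 27.884921; p = √p² = 5.280617; φ = atan2(cos β − cos α, d + sin α − sin β) = -0.015081 rad; t = (φ − α) mod 2π = 0.008686 rad, q = (β − φ) mod 2π = 5.895762 rad → L = 7.58·(0.008686 + 5.280617 + 5.895762) = 7.58·11.185066 = 84.782803 m
RSR: p² = 2 + d² − 2cos(α−β) + 2d(sin β − sin α) = 20.655192; p = √p² = 4.544798; φ = atan2(cos α − cos β, d − sin α + sin β) = 0.017523 rad; t = (α − φ) mod 2π = 6.241895 rad, q = (φ − β) mod 2π = 0.420027 rad → L = 7.58·(6.241895 + 4.544798 + 0.420027) = 7.58·11.206720 = 84.946939 m
LSR: p² = d² − 2 + 2cos(α−β) + 2d(sin α + sin β) = 19.904776; p = √p² = 4.461477; φ = atan2(−cos α − cos β, d + sin α + sin β) − atan2(−2, p) = 0.017905 rad; t = (φ − α) mod 2π = 0.041673 rad, q = (φ − β) mod 2π = 0.420409 rad → L = 7.58·(0.041673 + 4.461477 + 0.420409) = 7.58·4.923559 = 37.320574 m
RSL: p² = d² − 2 + 2cos(α−β) − 2d(sin α + sin β) = 28.068397; p = √p² = 5.297962; φ = atan2(cos α + cos β, d − sin α − sin β) − atan2(2, p) = -0.015095 rad; t = (α − φ) mod 2π = 6.274513 rad, q = (β − φ) mod 2π = 5.895777 rad → L = 7.58·(6.274513 + 5.297962 + 5.895777) = 7.58·17.468251 = 132.409346 m
RLR: c = (6 − d² + 2cos(α−β) + 2d(sin α − sin β))/8 = -1.581899, |c| > 1 → infeasible
LRL: c = (6 − d² + 2cos(α−β) − 2d(sin α − sin β))/8 = -2.485615, |c| > 1 → infeasible
Shortest: LSR with L = 37.320574 m ≈ 37.3206 m
Convert LSR to answer units (arcs ×180/π): t = 0.041673·180/π = 2.3877°, p = ρ·p = 7.58·4.461477 = 33.8180 m, q = 0.420409·180/π = 24.0877°, L = 37.3206 m.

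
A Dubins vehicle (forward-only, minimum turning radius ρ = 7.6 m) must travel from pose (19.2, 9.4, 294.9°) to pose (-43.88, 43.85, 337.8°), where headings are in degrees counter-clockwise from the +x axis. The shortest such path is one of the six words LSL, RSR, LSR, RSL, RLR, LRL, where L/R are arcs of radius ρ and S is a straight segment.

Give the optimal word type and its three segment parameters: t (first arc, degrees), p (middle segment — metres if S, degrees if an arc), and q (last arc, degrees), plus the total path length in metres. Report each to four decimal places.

Let ψ = atan2(Δy, Δx) = atan2(34.45, -63.08) = 151.3596° be the start→goal bearing.
Normalize: d = |goal − start| / ρ = 71.874118/7.6 = 9.457121, α = (θ_start − ψ) mod 360° = 143.5404° = 2.505252 rad, β = (θ_goal − ψ) mod 360° = 186.4404° = 3.253998 rad.
Common terms: sin α = 0.594256, cos α = -0.804276, sin β = -0.112169, cos β = -0.993689, cos(α−β) = 0.732543, d² = 89.437135. Work in radians in the unit-radius frame; every candidate has L = ρ·(t + p + q).
LSL: p² = 2 + d² − 2cos(α−β) + 2d(sin α − sin β) = 103.333548; p = √p² = 10.165311; φ = atan2(cos β − cos α, d + sin α − sin β) = -0.018634 rad; t = (φ − α) mod 2π = 3.759299 rad, q = (β − φ) mod 2π = 3.272633 rad → L = 7.6·(3.759299 + 10.165311 + 3.272633) = 7.6·17.197243 = 130.699044 m
RSR: p² = 2 + d² − 2cos(α−β) + 2d(sin β − sin α) = 76.610550; p = √p² = 8.752745; φ = atan2(cos α − cos β, d − sin α + sin β) = 0.021642 rad; t = (α − φ) mod 2π = 2.483610 rad, q = (φ − β) mod 2π = 3.050829 rad → L = 7.6·(2.483610 + 8.752745 + 3.050829) = 7.6·14.287184 = 108.582601 m
LSR: p² = d² − 2 + 2cos(α−β) + 2d(sin α + sin β) = 98.020538; p = √p² = 9.900532; φ = atan2(−cos α − cos β, d + sin α + sin β) − atan2(−2, p) = 0.378288 rad; t = (φ − α) mod 2π = 4.156221 rad, q = (φ − β) mod 2π = 3.407475 rad → L = 7.6·(4.156221 + 9.900532 + 3.407475) = 7.6·17.464228 = 132.728134 m
RSL: p² = d² − 2 + 2cos(α−β) − 2d(sin α + sin β) = 79.783903; p = √p² = 8.932184; φ = atan2(cos α + cos β, d − sin α − sin β) − atan2(2, p) = -0.417989 rad; t = (α − φ) mod 2π = 2.923241 rad, q = (β − φ) mod 2π = 3.671987 rad → L = 7.6·(2.923241 + 8.932184 + 3.671987) = 7.6·15.527411 = 118.008323 m
RLR: c = (6 − d² + 2cos(α−β) + 2d(sin α − sin β))/8 = -8.576319, |c| > 1 → infeasible
LRL: c = (6 − d² + 2cos(α−β) − 2d(sin α − sin β))/8 = -11.916694, |c| > 1 → infeasible
Shortest: RSR with L = 108.582601 m ≈ 108.5826 m
Convert RSR to answer units (arcs ×180/π): t = 2.483610·180/π = 142.3004°, p = ρ·p = 7.6·8.752745 = 66.5209 m, q = 3.050829·180/π = 174.7996°, L = 108.5826 m.

RSR: t = 142.3004°, p = 66.5209 m, q = 174.7996°, L = 108.5826 m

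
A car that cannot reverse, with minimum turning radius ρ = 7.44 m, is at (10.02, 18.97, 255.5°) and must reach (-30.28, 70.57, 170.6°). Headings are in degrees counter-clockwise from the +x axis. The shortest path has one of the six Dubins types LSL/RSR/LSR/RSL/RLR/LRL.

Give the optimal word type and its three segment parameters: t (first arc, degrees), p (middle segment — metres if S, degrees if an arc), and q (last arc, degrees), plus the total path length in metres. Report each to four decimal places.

RSL: t = 142.3486°, p = 52.4730 m, q = 57.4486°, L = 78.4172 m

Let ψ = atan2(Δy, Δx) = atan2(51.60, -40.30) = 127.9901° be the start→goal bearing.
Normalize: d = |goal − start| / ρ = 65.472513/7.44 = 8.800069, α = (θ_start − ψ) mod 360° = 127.5099° = 2.225467 rad, β = (θ_goal − ψ) mod 360° = 42.6099° = 0.743683 rad.
Common terms: sin α = 0.793248, cos α = -0.608898, sin β = 0.677003, cos β = 0.735980, cos(α−β) = 0.088894, d² = 77.441214. Work in radians in the unit-radius frame; every candidate has L = ρ·(t + p + q).
LSL: p² = 2 + d² − 2cos(α−β) + 2d(sin α − sin β) = 81.309359; p = √p² = 9.017170; φ = atan2(cos β − cos α, d + sin α − sin β) = 0.149705 rad; t = (φ − α) mod 2π = 4.207423 rad, q = (β − φ) mod 2π = 0.593978 rad → L = 7.44·(4.207423 + 9.017170 + 0.593978) = 7.44·13.818571 = 102.810168 m
RSR: p² = 2 + d² − 2cos(α−β) + 2d(sin β − sin α) = 77.217493; p = √p² = 8.787348; φ = atan2(cos α − cos β, d − sin α + sin β) = -0.153651 rad; t = (α − φ) mod 2π = 2.379118 rad, q = (φ − β) mod 2π = 5.385851 rad → L = 7.44·(2.379118 + 8.787348 + 5.385851) = 7.44·16.552318 = 123.149248 m
LSR: p² = d² − 2 + 2cos(α−β) + 2d(sin α + sin β) = 101.495628; p = √p² = 10.074504; φ = atan2(−cos α − cos β, d + sin α + sin β) − atan2(−2, p) = 0.183600 rad; t = (φ − α) mod 2π = 4.241318 rad, q = (φ − β) mod 2π = 5.723102 rad → L = 7.44·(4.241318 + 10.074504 + 5.723102) = 7.44·20.038924 = 149.089595 m
RSL: p² = d² − 2 + 2cos(α−β) − 2d(sin α + sin β) = 49.742378; p = √p² = 7.052828; φ = atan2(cos α + cos β, d − sin α − sin β) − atan2(2, p) = -0.258984 rad; t = (α − φ) mod 2π = 2.484451 rad, q = (β − φ) mod 2π = 1.002667 rad → L = 7.44·(2.484451 + 7.052828 + 1.002667) = 7.44·10.539946 = 78.417198 m
RLR: c = (6 − d² + 2cos(α−β) + 2d(sin α − sin β))/8 = -8.652187, |c| > 1 → infeasible
LRL: c = (6 − d² + 2cos(α−β) − 2d(sin α − sin β))/8 = -9.163670, |c| > 1 → infeasible
Shortest: RSL with L = 78.417198 m ≈ 78.4172 m
Convert RSL to answer units (arcs ×180/π): t = 2.484451·180/π = 142.3486°, p = ρ·p = 7.44·7.052828 = 52.4730 m, q = 1.002667·180/π = 57.4486°, L = 78.4172 m.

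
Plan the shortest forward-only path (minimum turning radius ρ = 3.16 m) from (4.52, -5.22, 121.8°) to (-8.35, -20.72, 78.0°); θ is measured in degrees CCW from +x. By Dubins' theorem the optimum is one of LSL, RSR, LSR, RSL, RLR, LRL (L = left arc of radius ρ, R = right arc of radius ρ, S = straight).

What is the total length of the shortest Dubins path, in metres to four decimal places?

Let ψ = atan2(Δy, Δx) = atan2(-15.50, -12.87) = -129.7036° be the start→goal bearing.
Normalize: d = |goal − start| / ρ = 20.146635/3.16 = 6.375517, α = (θ_start − ψ) mod 360° = 251.5036° = 4.389566 rad, β = (θ_goal − ψ) mod 360° = 207.7036° = 3.625112 rad.
Common terms: sin α = -0.948344, cos α = -0.317245, sin β = -0.464898, cos β = -0.885364, cos(α−β) = 0.721760, d² = 40.647222. Work in radians in the unit-radius frame; every candidate has L = ρ·(t + p + q).
LSL: p² = 2 + d² − 2cos(α−β) + 2d(sin α − sin β) = 35.039268; p = √p² = 5.919398; φ = atan2(cos β − cos α, d + sin α − sin β) = -0.096124 rad; t = (φ − α) mod 2π = 1.797495 rad, q = (β − φ) mod 2π = 3.721236 rad → L = 3.16·(1.797495 + 5.919398 + 3.721236) = 3.16·11.438129 = 36.144487 m
RSR: p² = 2 + d² − 2cos(α−β) + 2d(sin β − sin α) = 47.368135; p = √p² = 6.882451; φ = atan2(cos α − cos β, d − sin α + sin β) = 0.082640 rad; t = (α − φ) mod 2π = 4.306926 rad, q = (φ − β) mod 2π = 2.740713 rad → L = 3.16·(4.306926 + 6.882451 + 2.740713) = 3.16·13.930091 = 44.019087 m
LSR: p² = d² − 2 + 2cos(α−β) + 2d(sin α + sin β) = 22.070450; p = √p² = 4.697920; φ = atan2(−cos α − cos β, d + sin α + sin β) − atan2(−2, p) = 0.640247 rad; t = (φ − α) mod 2π = 2.533866 rad, q = (φ − β) mod 2π = 3.298320 rad → L = 3.16·(2.533866 + 4.697920 + 3.298320) = 3.16·10.530106 = 33.275134 m
RSL: p² = d² − 2 + 2cos(α−β) − 2d(sin α + sin β) = 58.111035; p = √p² = 7.623059; φ = atan2(cos α + cos β, d − sin α − sin β) − atan2(2, p) = -0.409773 rad; t = (α − φ) mod 2π = 4.799339 rad, q = (β − φ) mod 2π = 4.034884 rad → L = 3.16·(4.799339 + 7.623059 + 4.034884) = 3.16·16.457283 = 52.005013 m
RLR: c = (6 − d² + 2cos(α−β) + 2d(sin α − sin β))/8 = -4.921017, |c| > 1 → infeasible
LRL: c = (6 − d² + 2cos(α−β) − 2d(sin α − sin β))/8 = -3.379908, |c| > 1 → infeasible
Shortest: LSR with L = 33.275134 m ≈ 33.2751 m

33.2751 m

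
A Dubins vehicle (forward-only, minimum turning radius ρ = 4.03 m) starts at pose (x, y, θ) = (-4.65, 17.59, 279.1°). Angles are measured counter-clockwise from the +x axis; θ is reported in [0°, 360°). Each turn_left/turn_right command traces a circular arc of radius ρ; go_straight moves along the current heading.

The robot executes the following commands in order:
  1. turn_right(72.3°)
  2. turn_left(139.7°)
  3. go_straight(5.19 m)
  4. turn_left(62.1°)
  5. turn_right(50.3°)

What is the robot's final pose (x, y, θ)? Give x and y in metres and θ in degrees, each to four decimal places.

(6.2168, 7.2449, 358.3000°)

set_pose: (x, y, θ) = (-4.6500, 17.5900, 279.1000°), ρ = 4.03
turn_right(72.3°): centre at ρ to the right, rotate −72.3° → (-6.8122, 13.3555, 206.8000°)
turn_left(139.7°): centre at ρ to the left, rotate +139.7° → (-5.9360, 5.8397, 346.5000°)
go_straight(5.19): x += 5.19·cos θ, y += 5.19·sin θ → (-0.8894, 4.6281, 346.5000°)
turn_left(62.1°): centre at ρ to the left, rotate +62.1° → (3.0743, 5.8817, 408.6000° ≡ 48.6000°)
turn_right(50.3°): centre at ρ to the right, rotate −50.3° → (6.2168, 7.2449, -1.7000° ≡ 358.3000°)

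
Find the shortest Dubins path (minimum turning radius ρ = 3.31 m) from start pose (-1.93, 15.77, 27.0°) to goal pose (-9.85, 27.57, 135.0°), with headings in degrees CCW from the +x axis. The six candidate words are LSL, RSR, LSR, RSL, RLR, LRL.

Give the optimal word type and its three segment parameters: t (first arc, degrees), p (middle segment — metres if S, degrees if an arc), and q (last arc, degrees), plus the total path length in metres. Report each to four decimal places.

Let ψ = atan2(Δy, Δx) = atan2(11.80, -7.92) = 123.8690° be the start→goal bearing.
Normalize: d = |goal − start| / ρ = 14.211488/3.31 = 4.293501, α = (θ_start − ψ) mod 360° = 263.1310° = 4.592503 rad, β = (θ_goal − ψ) mod 360° = 11.1310° = 0.194273 rad.
Common terms: sin α = -0.992822, cos α = -0.119599, sin β = 0.193053, cos β = 0.981188, cos(α−β) = -0.309017, d² = 18.434151. Work in radians in the unit-radius frame; every candidate has L = ρ·(t + p + q).
LSL: p² = 2 + d² − 2cos(α−β) + 2d(sin α − sin β) = 10.869069; p = √p² = 3.296827; φ = atan2(cos β − cos α, d + sin α − sin β) = 0.340431 rad; t = (φ − α) mod 2π = 2.031113 rad, q = (β − φ) mod 2π = 6.137028 rad → L = 3.31·(2.031113 + 3.296827 + 6.137028) = 3.31·11.464968 = 37.949044 m
RSR: p² = 2 + d² − 2cos(α−β) + 2d(sin β − sin α) = 31.235300; p = √p² = 5.588855; φ = atan2(cos α − cos β, d − sin α + sin β) = -0.198257 rad; t = (α − φ) mod 2π = 4.790760 rad, q = (φ − β) mod 2π = 5.890655 rad → L = 3.31·(4.790760 + 5.588855 + 5.890655) = 3.31·16.270270 = 53.854594 m
LSR: p² = d² − 2 + 2cos(α−β) + 2d(sin α + sin β) = 8.948499; p = √p² = 2.991404; φ = atan2(−cos α − cos β, d + sin α + sin β) − atan2(−2, p) = 0.347542 rad; t = (φ − α) mod 2π = 2.038225 rad, q = (φ − β) mod 2π = 0.153269 rad → L = 3.31·(2.038225 + 2.991404 + 0.153269) = 3.31·5.182898 = 17.155393 m
RSL: p² = d² − 2 + 2cos(α−β) − 2d(sin α + sin β) = 22.683735; p = √p² = 4.762744; φ = atan2(cos α + cos β, d − sin α − sin β) − atan2(2, p) = -0.229989 rad; t = (α − φ) mod 2π = 4.822492 rad, q = (β − φ) mod 2π = 0.424262 rad → L = 3.31·(4.822492 + 4.762744 + 0.424262) = 3.31·10.009499 = 33.131440 m
RLR: c = (6 − d² + 2cos(α−β) + 2d(sin α − sin β))/8 = -2.904413, |c| > 1 → infeasible
LRL: c = (6 − d² + 2cos(α−β) − 2d(sin α − sin β))/8 = -0.358634; p = 2π − arccos c = 4.345585 rad; φ = atan2(cos β − cos α, d + sin α − sin β) = 0.340431 rad; t = (φ − α + p/2) mod 2π = 4.203906 rad, q = (β − α − t + p) mod 2π = 2.026635 rad → L = 3.31·(4.203906 + 4.345585 + 2.026635) = 3.31·10.576126 = 35.006977 m
Shortest: LSR with L = 17.155393 m ≈ 17.1554 m
Convert LSR to answer units (arcs ×180/π): t = 2.038225·180/π = 116.7817°, p = ρ·p = 3.31·2.991404 = 9.9015 m, q = 0.153269·180/π = 8.7817°, L = 17.1554 m.

LSR: t = 116.7817°, p = 9.9015 m, q = 8.7817°, L = 17.1554 m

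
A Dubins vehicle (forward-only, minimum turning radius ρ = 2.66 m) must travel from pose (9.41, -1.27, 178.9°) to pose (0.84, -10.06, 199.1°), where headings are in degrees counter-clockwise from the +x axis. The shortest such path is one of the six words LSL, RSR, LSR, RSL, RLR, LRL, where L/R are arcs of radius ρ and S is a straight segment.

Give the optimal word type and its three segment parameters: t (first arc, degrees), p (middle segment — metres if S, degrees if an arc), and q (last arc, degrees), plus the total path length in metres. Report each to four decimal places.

LSR: t = 54.0870°, p = 8.5405 m, q = 33.8870°, L = 12.6247 m

Let ψ = atan2(Δy, Δx) = atan2(-8.79, -8.57) = -134.2739° be the start→goal bearing.
Normalize: d = |goal − start| / ρ = 12.276359/2.66 = 4.615173, α = (θ_start − ψ) mod 360° = 313.1739° = 5.465916 rad, β = (θ_goal − ψ) mod 360° = 333.3739° = 5.818473 rad.
Common terms: sin α = -0.729280, cos α = 0.684215, sin β = -0.448166, cos β = 0.893950, cos(α−β) = 0.938493, d² = 21.299819. Work in radians in the unit-radius frame; every candidate has L = ρ·(t + p + q).
LSL: p² = 2 + d² − 2cos(α−β) + 2d(sin α − sin β) = 18.828052; p = √p² = 4.339130; φ = atan2(cos β − cos α, d + sin α − sin β) = 0.048355 rad; t = (φ − α) mod 2π = 0.865623 rad, q = (β − φ) mod 2π = 5.770118 rad → L = 2.66·(0.865623 + 4.339130 + 5.770118) = 2.66·10.974872 = 29.193160 m
RSR: p² = 2 + d² − 2cos(α−β) + 2d(sin β − sin α) = 24.017614; p = √p² = 4.900777; φ = atan2(cos α − cos β, d − sin α + sin β) = -0.042809 rad; t = (α − φ) mod 2π = 5.508726 rad, q = (φ − β) mod 2π = 0.421903 rad → L = 2.66·(5.508726 + 4.900777 + 0.421903) = 2.66·10.831406 = 28.811539 m
LSR: p² = d² − 2 + 2cos(α−β) + 2d(sin α + sin β) = 10.308575; p = √p² = 3.210697; φ = atan2(−cos α − cos β, d + sin α + sin β) − atan2(−2, p) = 0.126728 rad; t = (φ − α) mod 2π = 0.943996 rad, q = (φ − β) mod 2π = 0.591440 rad → L = 2.66·(0.943996 + 3.210697 + 0.591440) = 2.66·4.746133 = 12.624715 m
RSL: p² = d² − 2 + 2cos(α−β) − 2d(sin α + sin β) = 32.045035; p = √p² = 5.660833; φ = atan2(cos α + cos β, d − sin α − sin β) − atan2(2, p) = -0.073627 rad; t = (α − φ) mod 2π = 5.539544 rad, q = (β − φ) mod 2π = 5.892100 rad → L = 2.66·(5.539544 + 5.660833 + 5.892100) = 2.66·17.092477 = 45.465990 m
RLR: c = (6 − d² + 2cos(α−β) + 2d(sin α − sin β))/8 = -2.002202, |c| > 1 → infeasible
LRL: c = (6 − d² + 2cos(α−β) − 2d(sin α − sin β))/8 = -1.353507, |c| > 1 → infeasible
Shortest: LSR with L = 12.624715 m ≈ 12.6247 m
Convert LSR to answer units (arcs ×180/π): t = 0.943996·180/π = 54.0870°, p = ρ·p = 2.66·3.210697 = 8.5405 m, q = 0.591440·180/π = 33.8870°, L = 12.6247 m.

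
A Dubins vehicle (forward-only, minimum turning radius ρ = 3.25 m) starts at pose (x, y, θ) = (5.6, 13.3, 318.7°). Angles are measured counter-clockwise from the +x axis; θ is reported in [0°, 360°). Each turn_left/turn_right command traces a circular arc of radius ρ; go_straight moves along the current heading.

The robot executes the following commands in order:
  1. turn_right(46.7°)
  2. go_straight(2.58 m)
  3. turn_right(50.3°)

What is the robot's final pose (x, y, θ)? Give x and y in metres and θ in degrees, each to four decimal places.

set_pose: (x, y, θ) = (5.6000, 13.3000, 318.7000°), ρ = 3.25
turn_right(46.7°): centre at ρ to the right, rotate −46.7° → (6.7030, 10.9718, 272.0000°)
go_straight(2.58): x += 2.58·cos θ, y += 2.58·sin θ → (6.7931, 8.3934, 272.0000°)
turn_right(50.3°): centre at ρ to the right, rotate −50.3° → (5.7070, 5.8534, 221.7000°)

(5.7070, 5.8534, 221.7000°)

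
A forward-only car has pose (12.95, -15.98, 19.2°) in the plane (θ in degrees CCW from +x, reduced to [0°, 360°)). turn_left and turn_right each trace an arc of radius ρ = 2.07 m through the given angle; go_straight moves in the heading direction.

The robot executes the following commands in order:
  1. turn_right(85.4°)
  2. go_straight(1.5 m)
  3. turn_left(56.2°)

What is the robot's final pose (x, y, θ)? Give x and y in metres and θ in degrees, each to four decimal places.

set_pose: (x, y, θ) = (12.9500, -15.9800, 19.2000°), ρ = 2.07
turn_right(85.4°): centre at ρ to the right, rotate −85.4° → (15.5247, -17.0995, -66.2000° ≡ 293.8000°)
go_straight(1.5): x += 1.5·cos θ, y += 1.5·sin θ → (16.1300, -18.4720, 293.8000°)
turn_left(56.2°): centre at ρ to the left, rotate +56.2° → (17.6646, -19.6752, 350.0000°)

(17.6646, -19.6752, 350.0000°)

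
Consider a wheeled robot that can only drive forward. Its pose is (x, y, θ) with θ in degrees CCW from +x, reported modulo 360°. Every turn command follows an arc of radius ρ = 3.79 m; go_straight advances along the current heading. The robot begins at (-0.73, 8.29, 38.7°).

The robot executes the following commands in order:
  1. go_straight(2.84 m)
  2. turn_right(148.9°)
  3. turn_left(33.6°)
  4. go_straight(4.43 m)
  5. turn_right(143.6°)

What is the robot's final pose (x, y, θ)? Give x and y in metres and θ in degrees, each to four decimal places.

(2.1766, -4.4703, 139.8000°)

set_pose: (x, y, θ) = (-0.7300, 8.2900, 38.7000°), ρ = 3.79
go_straight(2.84): x += 2.84·cos θ, y += 2.84·sin θ → (1.4864, 10.0657, 38.7000°)
turn_right(148.9°): centre at ρ to the right, rotate −148.9° → (7.4130, 5.7992, -110.2000° ≡ 249.8000°)
turn_left(33.6°): centre at ρ to the left, rotate +33.6° → (7.2830, 3.6122, 283.4000°)
go_straight(4.43): x += 4.43·cos θ, y += 4.43·sin θ → (8.3097, -0.6972, 283.4000°)
turn_right(143.6°): centre at ρ to the right, rotate −143.6° → (2.1766, -4.4703, 139.8000°)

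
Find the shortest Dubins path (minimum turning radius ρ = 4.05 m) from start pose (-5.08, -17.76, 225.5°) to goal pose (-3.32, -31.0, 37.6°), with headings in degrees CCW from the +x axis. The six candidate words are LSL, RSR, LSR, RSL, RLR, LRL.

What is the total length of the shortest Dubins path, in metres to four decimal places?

Let ψ = atan2(Δy, Δx) = atan2(-13.24, 1.76) = -82.4280° be the start→goal bearing.
Normalize: d = |goal − start| / ρ = 13.356467/4.05 = 3.297893, α = (θ_start − ψ) mod 360° = 307.9280° = 5.374358 rad, β = (θ_goal − ψ) mod 360° = 120.0280° = 2.094884 rad.
Common terms: sin α = -0.788783, cos α = 0.614671, sin β = 0.865781, cos β = -0.500424, cos(α−β) = -0.990509, d² = 10.876098. Work in radians in the unit-radius frame; every candidate has L = ρ·(t + p + q).
LSL: p² = 2 + d² − 2cos(α−β) + 2d(sin α − sin β) = 3.943967; p = √p² = 1.985942; φ = atan2(cos β − cos α, d + sin α − sin β) = -0.596190 rad; t = (φ − α) mod 2π = 0.312637 rad, q = (β − φ) mod 2π = 2.691075 rad → L = 4.05·(0.312637 + 1.985942 + 2.691075) = 4.05·4.989654 = 20.208098 m
RSR: p² = 2 + d² − 2cos(α−β) + 2d(sin β − sin α) = 25.770268; p = √p² = 5.076442; φ = atan2(cos α − cos β, d − sin α + sin β) = 0.221467 rad; t = (α − φ) mod 2π = 5.152891 rad, q = (φ − β) mod 2π = 4.409768 rad → L = 4.05·(5.152891 + 5.076442 + 4.409768) = 4.05·14.639101 = 59.288361 m
LSR: p² = d² − 2 + 2cos(α−β) + 2d(sin α + sin β) = 7.402936; p = √p² = 2.720834; φ = atan2(−cos α − cos β, d + sin α + sin β) − atan2(−2, p) = 0.600037 rad; t = (φ − α) mod 2π = 1.508864 rad, q = (φ − β) mod 2π = 4.788338 rad → L = 4.05·(1.508864 + 2.720834 + 4.788338) = 4.05·9.018036 = 36.523047 m
RSL: p² = d² − 2 + 2cos(α−β) − 2d(sin α + sin β) = 6.387222; p = √p² = 2.527295; φ = atan2(cos α + cos β, d − sin α − sin β) − atan2(2, p) = -0.633994 rad; t = (α − φ) mod 2π = 6.008352 rad, q = (β − φ) mod 2π = 2.728879 rad → L = 4.05·(6.008352 + 2.527295 + 2.728879) = 4.05·11.264527 = 45.621333 m
RLR: c = (6 − d² + 2cos(α−β) + 2d(sin α − sin β))/8 = -2.221283, |c| > 1 → infeasible
LRL: c = (6 − d² + 2cos(α−β) − 2d(sin α − sin β))/8 = 0.507004; p = 2π − arccos c = 5.244095 rad; φ = atan2(cos β − cos α, d + sin α − sin β) = -0.596190 rad; t = (φ − α + p/2) mod 2π = 2.934684 rad, q = (β − α − t + p) mod 2π = 5.313122 rad → L = 4.05·(2.934684 + 5.244095 + 5.313122) = 4.05·13.491901 = 54.642198 m
Shortest: LSL with L = 20.208098 m ≈ 20.2081 m

20.2081 m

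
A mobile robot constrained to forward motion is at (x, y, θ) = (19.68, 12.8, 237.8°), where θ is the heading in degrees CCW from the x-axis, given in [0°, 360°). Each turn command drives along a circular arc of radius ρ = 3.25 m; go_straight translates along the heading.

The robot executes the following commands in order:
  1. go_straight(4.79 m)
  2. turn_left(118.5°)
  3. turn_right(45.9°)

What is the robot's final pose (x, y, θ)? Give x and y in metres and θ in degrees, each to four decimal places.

set_pose: (x, y, θ) = (19.6800, 12.8000, 237.8000°), ρ = 3.25
go_straight(4.79): x += 4.79·cos θ, y += 4.79·sin θ → (17.1275, 8.7467, 237.8000°)
turn_left(118.5°): centre at ρ to the left, rotate +118.5° → (19.6679, 3.7717, 356.3000°)
turn_right(45.9°): centre at ρ to the right, rotate −45.9° → (21.9332, 2.6348, 310.4000°)

(21.9332, 2.6348, 310.4000°)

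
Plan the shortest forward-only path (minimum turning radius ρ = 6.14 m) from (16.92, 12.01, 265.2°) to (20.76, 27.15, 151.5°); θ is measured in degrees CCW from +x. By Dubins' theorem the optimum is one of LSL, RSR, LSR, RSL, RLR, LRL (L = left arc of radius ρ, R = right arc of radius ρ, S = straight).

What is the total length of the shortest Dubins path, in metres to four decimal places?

Let ψ = atan2(Δy, Δx) = atan2(15.14, 3.84) = 75.7680° be the start→goal bearing.
Normalize: d = |goal − start| / ρ = 15.619385/6.14 = 2.543874, α = (θ_start − ψ) mod 360° = 189.4320° = 3.306212 rad, β = (θ_goal − ψ) mod 360° = 75.7320° = 1.321772 rad.
Common terms: sin α = -0.163876, cos α = -0.986481, sin β = 0.969153, cos β = 0.246458, cos(α−β) = -0.401948, d² = 6.471294. Work in radians in the unit-radius frame; every candidate has L = ρ·(t + p + q).
LSL: p² = 2 + d² − 2cos(α−β) + 2d(sin α − sin β) = 3.510619; p = √p² = 1.873665; φ = atan2(cos β − cos α, d + sin α − sin β) = 0.718208 rad; t = (φ − α) mod 2π = 3.695181 rad, q = (β − φ) mod 2π = 0.603565 rad → L = 6.14·(3.695181 + 1.873665 + 0.603565) = 6.14·6.172411 = 37.898601 m
RSR: p² = 2 + d² − 2cos(α−β) + 2d(sin β − sin α) = 15.039760; p = √p² = 3.878113; φ = atan2(cos α − cos β, d − sin α + sin β) = -0.323537 rad; t = (α − φ) mod 2π = 3.629749 rad, q = (φ − β) mod 2π = 4.637876 rad → L = 6.14·(3.629749 + 3.878113 + 4.637876) = 6.14·12.145738 = 74.574829 m
LSR: p² = d² − 2 + 2cos(α−β) + 2d(sin α + sin β) = 7.764444; p = √p² = 2.786475; φ = atan2(−cos α − cos β, d + sin α + sin β) − atan2(−2, p) = 0.840006 rad; t = (φ − α) mod 2π = 3.816979 rad, q = (φ − β) mod 2π = 5.801419 rad → L = 6.14·(3.816979 + 2.786475 + 5.801419) = 6.14·12.404873 = 76.165921 m
RSL: p² = d² − 2 + 2cos(α−β) − 2d(sin α + sin β) = -0.429647 < 0 → infeasible
RLR: c = (6 − d² + 2cos(α−β) + 2d(sin α − sin β))/8 = -0.879970; p = 2π − arccos c = 3.636590 rad; φ = atan2(cos α − cos β, d − sin α + sin β) = -0.323537 rad; t = (α − φ + p/2) mod 2π = 5.448044 rad, q = (α − β − t + p) mod 2π = 0.172985 rad → L = 6.14·(5.448044 + 3.636590 + 0.172985) = 6.14·9.257619 = 56.841782 m
LRL: c = (6 − d² + 2cos(α−β) − 2d(sin α − sin β))/8 = 0.561173; p = 2π − arccos c = 5.308191 rad; φ = atan2(cos β − cos α, d + sin α − sin β) = 0.718208 rad; t = (φ − α + p/2) mod 2π = 0.066091 rad, q = (β − α − t + p) mod 2π = 3.257660 rad → L = 6.14·(0.066091 + 5.308191 + 3.257660) = 6.14·8.631942 = 53.000125 m
Shortest: LSL with L = 37.898601 m ≈ 37.8986 m

37.8986 m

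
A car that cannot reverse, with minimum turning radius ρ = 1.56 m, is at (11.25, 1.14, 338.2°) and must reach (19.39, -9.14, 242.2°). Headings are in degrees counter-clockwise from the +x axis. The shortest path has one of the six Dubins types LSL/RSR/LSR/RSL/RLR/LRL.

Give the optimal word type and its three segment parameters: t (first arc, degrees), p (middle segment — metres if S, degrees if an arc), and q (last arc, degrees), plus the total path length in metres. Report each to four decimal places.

RSR: t = 26.0344°, p = 10.9335 m, q = 69.9656°, L = 13.5473 m

Let ψ = atan2(Δy, Δx) = atan2(-10.28, 8.14) = -51.6268° be the start→goal bearing.
Normalize: d = |goal − start| / ρ = 13.112513/1.56 = 8.405457, α = (θ_start − ψ) mod 360° = 29.8268° = 0.520576 rad, β = (θ_goal − ψ) mod 360° = 293.8268° = 5.128245 rad.
Common terms: sin α = 0.497380, cos α = 0.867533, sin β = -0.914771, cos β = 0.403973, cos(α−β) = -0.104528, d² = 70.651709. Work in radians in the unit-radius frame; every candidate has L = ρ·(t + p + q).
LSL: p² = 2 + d² − 2cos(α−β) + 2d(sin α − sin β) = 96.600310; p = √p² = 9.828546; φ = atan2(cos β − cos α, d + sin α − sin β) = -0.047182 rad; t = (φ − α) mod 2π = 5.715427 rad, q = (β − φ) mod 2π = 5.175427 rad → L = 1.56·(5.715427 + 9.828546 + 5.175427) = 1.56·20.719400 = 32.322264 m
RSR: p² = 2 + d² − 2cos(α−β) + 2d(sin β − sin α) = 49.121223; p = √p² = 7.008653; φ = atan2(cos α − cos β, d − sin α + sin β) = 0.066189 rad; t = (α − φ) mod 2π = 0.454387 rad, q = (φ − β) mod 2π = 1.221129 rad → L = 1.56·(0.454387 + 7.008653 + 1.221129) = 1.56·8.684170 = 13.547304 m
LSR: p² = d² − 2 + 2cos(α−β) + 2d(sin α + sin β) = 61.425930; p = √p² = 7.837470; φ = atan2(−cos α − cos β, d + sin α + sin β) − atan2(−2, p) = 0.092001 rad; t = (φ − α) mod 2π = 5.854610 rad, q = (φ − β) mod 2π = 1.246941 rad → L = 1.56·(5.854610 + 7.837470 + 1.246941) = 1.56·14.939020 = 23.304872 m
RSL: p² = d² − 2 + 2cos(α−β) − 2d(sin α + sin β) = 75.459375; p = √p² = 8.686736; φ = atan2(cos α + cos β, d − sin α − sin β) − atan2(2, p) = -0.083163 rad; t = (α − φ) mod 2π = 0.603739 rad, q = (β − φ) mod 2π = 5.211408 rad → L = 1.56·(0.603739 + 8.686736 + 5.211408) = 1.56·14.501883 = 22.622937 m
RLR: c = (6 − d² + 2cos(α−β) + 2d(sin α − sin β))/8 = -5.140153, |c| > 1 → infeasible
LRL: c = (6 − d² + 2cos(α−β) − 2d(sin α − sin β))/8 = -11.075039, |c| > 1 → infeasible
Shortest: RSR with L = 13.547304 m ≈ 13.5473 m
Convert RSR to answer units (arcs ×180/π): t = 0.454387·180/π = 26.0344°, p = ρ·p = 1.56·7.008653 = 10.9335 m, q = 1.221129·180/π = 69.9656°, L = 13.5473 m.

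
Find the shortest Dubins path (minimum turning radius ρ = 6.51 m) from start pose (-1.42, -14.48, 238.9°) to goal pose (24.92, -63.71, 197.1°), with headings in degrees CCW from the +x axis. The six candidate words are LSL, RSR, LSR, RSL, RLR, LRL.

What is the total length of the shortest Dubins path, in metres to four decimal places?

Let ψ = atan2(Δy, Δx) = atan2(-49.23, 26.34) = -61.8515° be the start→goal bearing.
Normalize: d = |goal − start| / ρ = 55.833579/6.51 = 8.576587, α = (θ_start − ψ) mod 360° = 300.7515° = 5.249103 rad, β = (θ_goal − ψ) mod 360° = 258.9515° = 4.519555 rad.
Common terms: sin α = -0.859393, cos α = 0.511315, sin β = -0.981465, cos β = -0.191641, cos(α−β) = 0.745476, d² = 73.557837. Work in radians in the unit-radius frame; every candidate has L = ρ·(t + p + q).
LSL: p² = 2 + d² − 2cos(α−β) + 2d(sin α − sin β) = 76.160803; p = √p² = 8.727016; φ = atan2(cos β − cos α, d + sin α − sin β) = -0.080637 rad; t = (φ − α) mod 2π = 0.953445 rad, q = (β − φ) mod 2π = 4.600192 rad → L = 6.51·(0.953445 + 8.727016 + 4.600192) = 6.51·14.280653 = 92.967053 m
RSR: p² = 2 + d² − 2cos(α−β) + 2d(sin β − sin α) = 71.972968; p = √p² = 8.483688; φ = atan2(cos α − cos β, d − sin α + sin β) = 0.082955 rad; t = (α − φ) mod 2π = 5.166148 rad, q = (φ − β) mod 2π = 1.846585 rad → L = 6.51·(5.166148 + 8.483688 + 1.846585) = 6.51·15.496421 = 100.881702 m
LSR: p² = d² − 2 + 2cos(α−β) + 2d(sin α + sin β) = 41.472223; p = √p² = 6.439893; φ = atan2(−cos α − cos β, d + sin α + sin β) − atan2(−2, p) = 0.253696 rad; t = (φ − α) mod 2π = 1.287779 rad, q = (φ − β) mod 2π = 2.017326 rad → L = 6.51·(1.287779 + 6.439893 + 2.017326) = 6.51·9.744998 = 63.439936 m
RSL: p² = d² − 2 + 2cos(α−β) − 2d(sin α + sin β) = 104.625356; p = √p² = 10.228654; φ = atan2(cos α + cos β, d − sin α − sin β) − atan2(2, p) = -0.162416 rad; t = (α − φ) mod 2π = 5.411519 rad, q = (β − φ) mod 2π = 4.681972 rad → L = 6.51·(5.411519 + 10.228654 + 4.681972) = 6.51·20.322145 = 132.297161 m
RLR: c = (6 − d² + 2cos(α−β) + 2d(sin α − sin β))/8 = -7.996621, |c| > 1 → infeasible
LRL: c = (6 − d² + 2cos(α−β) − 2d(sin α − sin β))/8 = -8.520100, |c| > 1 → infeasible
Shortest: LSR with L = 63.439936 m ≈ 63.4399 m

63.4399 m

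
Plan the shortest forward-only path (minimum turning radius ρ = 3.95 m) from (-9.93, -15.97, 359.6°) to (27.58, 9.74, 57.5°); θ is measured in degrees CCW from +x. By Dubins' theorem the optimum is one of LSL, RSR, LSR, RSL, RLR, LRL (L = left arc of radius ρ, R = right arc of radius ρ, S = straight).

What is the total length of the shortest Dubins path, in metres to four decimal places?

45.6649 m

Let ψ = atan2(Δy, Δx) = atan2(25.71, 37.51) = 34.4274° be the start→goal bearing.
Normalize: d = |goal − start| / ρ = 45.475314/3.95 = 11.512738, α = (θ_start − ψ) mod 360° = 325.1726° = 5.675332 rad, β = (θ_goal − ψ) mod 360° = 23.0726° = 0.402693 rad.
Common terms: sin α = -0.571106, cos α = 0.820876, sin β = 0.391897, cos β = 0.920009, cos(α−β) = 0.531399, d² = 132.543131. Work in radians in the unit-radius frame; every candidate has L = ρ·(t + p + q).
LSL: p² = 2 + d² − 2cos(α−β) + 2d(sin α − sin β) = 111.306723; p = √p² = 10.550200; φ = atan2(cos β − cos α, d + sin α − sin β) = 0.009396 rad; t = (φ − α) mod 2π = 0.617249 rad, q = (β − φ) mod 2π = 0.393296 rad → L = 3.95·(0.617249 + 10.550200 + 0.393296) = 3.95·11.560746 = 45.664946 m
RSR: p² = 2 + d² − 2cos(α−β) + 2d(sin β − sin α) = 155.653944; p = √p² = 12.476135; φ = atan2(cos α − cos β, d − sin α + sin β) = -0.007946 rad; t = (α − φ) mod 2π = 5.683278 rad, q = (φ − β) mod 2π = 5.872547 rad → L = 3.95·(5.683278 + 12.476135 + 5.872547) = 3.95·24.031960 = 94.926242 m
LSR: p² = d² − 2 + 2cos(α−β) + 2d(sin α + sin β) = 127.479548; p = √p² = 11.290684; φ = atan2(−cos α − cos β, d + sin α + sin β) − atan2(−2, p) = 0.022905 rad; t = (φ − α) mod 2π = 0.630758 rad, q = (φ − β) mod 2π = 5.903398 rad → L = 3.95·(0.630758 + 11.290684 + 5.903398) = 3.95·17.824840 = 70.408117 m
RSL: p² = d² − 2 + 2cos(α−β) − 2d(sin α + sin β) = 135.732308; p = √p² = 11.650421; φ = atan2(cos α + cos β, d − sin α − sin β) − atan2(2, p) = -0.022200 rad; t = (α − φ) mod 2π = 5.697533 rad, q = (β − φ) mod 2π = 0.424893 rad → L = 3.95·(5.697533 + 11.650421 + 0.424893) = 3.95·17.772847 = 70.202744 m
RLR: c = (6 − d² + 2cos(α−β) + 2d(sin α − sin β))/8 = -18.456743, |c| > 1 → infeasible
LRL: c = (6 − d² + 2cos(α−β) − 2d(sin α − sin β))/8 = -12.913340, |c| > 1 → infeasible
Shortest: LSL with L = 45.664946 m ≈ 45.6649 m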